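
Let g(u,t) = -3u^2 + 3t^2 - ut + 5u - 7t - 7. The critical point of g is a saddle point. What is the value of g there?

-366/37

∂g/∂u = -6u - t + 5 = 0 and ∂g/∂t = -u + 6t - 7 = 0, so (u, t) = (23/37, 47/37).
The Hessian has g_{uu} = -6, g_{tt} = 6, g_{ut} = -1, giving D = -37 < 0, so the point is a saddle point.
g(23/37, 47/37) = -366/37.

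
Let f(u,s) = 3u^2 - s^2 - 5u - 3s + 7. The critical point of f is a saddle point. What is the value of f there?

∂f/∂u = 6u - 5 = 0 and ∂f/∂s = -2s - 3 = 0, so (u, s) = (5/6, -3/2).
The Hessian has f_{uu} = 6, f_{ss} = -2, f_{us} = 0, giving D = -12 < 0, so the point is a saddle point.
f(5/6, -3/2) = 43/6.

43/6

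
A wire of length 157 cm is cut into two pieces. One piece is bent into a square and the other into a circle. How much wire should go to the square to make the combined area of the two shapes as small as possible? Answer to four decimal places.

87.9356

Let x be the length used for the square. Square side x/4; circle radius (157−x)/(2π).
A(x) = (x/4)² + π·((157−x)/(2π))² = x²/16 + (157−x)²/(4π) for 0 ≤ x ≤ 157. A'(x) = x/8 − (157−x)/(2π) = 0 gives x = 4·157/(π+4) ≈ 87.9356.
A'' = 1/8 + 1/(2π) > 0, so this gives the minimum combined area; x ≈ 87.9356 cm to the square.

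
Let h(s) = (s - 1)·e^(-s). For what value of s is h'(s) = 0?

2

By the product rule, h'(s) = (-s + 2)·e^(-s). Since e^(-s) > 0, the only critical point is s = 2.
h''(2) has the same sign as -1 < 0, so this is a local maximum.
h(2) = (1)·e^(-2) ≈ 0.1353.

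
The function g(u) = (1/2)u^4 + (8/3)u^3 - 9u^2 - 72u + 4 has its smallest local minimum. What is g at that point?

g'(u) = 2u^3 + 8u^2 - 18u - 72 = 0 at u = -4, -3, 3.
Since g''(u) = 6u^2 + 16u - 18, we get g''(-4) = 14 > 0 ⇒ local minimum; g''(-3) = -12 < 0 ⇒ local maximum; g''(3) = 84 > 0 ⇒ local minimum.
Thus g has its smallest local minimum at u = 3, with value -361/2.

-361/2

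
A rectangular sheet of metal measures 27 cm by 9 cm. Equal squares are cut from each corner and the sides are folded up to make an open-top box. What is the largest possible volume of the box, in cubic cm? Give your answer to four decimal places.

230.0470

With cut size x, the volume is V(x) = x(27 − 2x)(9 − 2x) for 0 < x < 4.5.
V'(x) = 12x^2 − 144x + 243. Setting V'(x) = 0 gives x ≈ 2.0314 (the root in (0, 4.5)).
V''(x) = 24x − 144 is negative there, so this is the maximum; V ≈ 230.0470.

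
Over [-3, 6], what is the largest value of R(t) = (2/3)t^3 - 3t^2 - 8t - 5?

-2/3

Differentiating, R'(t) = 2t^2 - 6t - 8; which vanishes at t = -1 and t = 4.
Evaluating at the critical points and endpoints: R(-3) = -26; R(-1) = -2/3; R(4) = -127/3; R(6) = -17.
Hence the absolute maximum is -2/3 at t = -1.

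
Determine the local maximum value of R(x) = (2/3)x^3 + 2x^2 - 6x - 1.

17

Critical points: R'(x) = 2x^2 + 4x - 6 vanishes at x = -3, 1.
R''(x) = 4x + 4. R''(-3) = -8 < 0 ⇒ local maximum; R''(1) = 8 > 0 ⇒ local minimum.
So the local maximum value is R(-3) = 17.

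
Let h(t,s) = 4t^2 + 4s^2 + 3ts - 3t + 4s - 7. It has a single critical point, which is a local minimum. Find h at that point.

-521/55

∂h/∂t = 8t + 3s - 3 = 0 and ∂h/∂s = 3t + 8s + 4 = 0, so (t, s) = (36/55, -41/55).
The Hessian has h_{tt} = 8, h_{ss} = 8, h_{ts} = 3, giving D = 55 > 0 with h_{tt} > 0, so the point is a local minimum.
h(36/55, -41/55) = -521/55.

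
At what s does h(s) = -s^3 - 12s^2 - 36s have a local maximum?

-2

h'(s) = -3s^2 - 24s - 36. Setting h'(s) = 0 gives s ∈ {-6, -2}.
Since h''(s) = -6s - 24, we get h''(-6) = 12 > 0 ⇒ local minimum; h''(-2) = -12 < 0 ⇒ local maximum.
Thus h has its local maximum at s = -2, with value 32.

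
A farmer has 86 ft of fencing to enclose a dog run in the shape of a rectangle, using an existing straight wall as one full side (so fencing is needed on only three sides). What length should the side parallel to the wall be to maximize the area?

43

Let the sides perpendicular to the wall have length x and the parallel side y, so 2x + y = 86 and the area is A = xy = x(86 − 2x).
A'(x) = 86 − 4x = 0 gives x = 43/2, and A''(x) = −4 < 0 confirms a maximum.
Then y = 86 − 2·43/2 = 43 and A = 1849/2.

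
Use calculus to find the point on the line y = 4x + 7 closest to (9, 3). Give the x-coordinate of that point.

Minimize D(x)^2 = (x - 9)^2 + (4x + 4)^2.
d/dx[D^2] = 2(x - 9) + 2·4·(4x + 4) = 0 ⇒ x = -7/17.
Then y = 91/17 and the distance is √(1600/17) ≈ 9.7014.

-7/17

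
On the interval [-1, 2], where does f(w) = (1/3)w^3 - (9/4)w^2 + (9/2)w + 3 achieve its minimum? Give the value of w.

f'(w) = w^2 - (9/2)w + 9/2, whose only zero in [-1, 2] is w = 3/2.
Candidates: f(-1) = -49/12; f(3/2) = 93/16; f(2) = 17/3.
The minimum over the interval is -49/12, attained at w = -1.

-1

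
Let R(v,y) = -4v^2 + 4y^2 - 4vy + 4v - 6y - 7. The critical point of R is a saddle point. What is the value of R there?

-46/5

∂R/∂v = -8v - 4y + 4 = 0 and ∂R/∂y = -4v + 8y - 6 = 0, so (v, y) = (1/10, 4/5).
The Hessian has R_{vv} = -8, R_{yy} = 8, R_{vy} = -4, giving D = -80 < 0, so the point is a saddle point.
R(1/10, 4/5) = -46/5.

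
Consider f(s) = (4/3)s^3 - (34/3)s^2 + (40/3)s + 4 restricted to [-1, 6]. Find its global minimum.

f'(s) = 4s^2 - (68/3)s + 40/3, which vanishes at s = 2/3 and s = 5.
Compare values at every candidate in [-1, 6]: f(-1) = -22, f(2/3) = 668/81, f(5) = -46, f(6) = -36.
So the minimum is f(5) = -46.

-46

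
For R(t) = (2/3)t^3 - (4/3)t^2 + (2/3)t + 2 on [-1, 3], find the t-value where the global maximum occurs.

3

The derivative is 2t^2 - (8/3)t + 2/3, which vanishes at t = 1/3 and t = 1.
Candidates: R(-1) = -2/3, R(1/3) = 170/81, R(1) = 2, R(3) = 10.
Hence the absolute maximum is 10 at t = 3.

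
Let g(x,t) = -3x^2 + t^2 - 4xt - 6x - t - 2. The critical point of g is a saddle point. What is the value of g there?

∂g/∂x = -6x - 4t - 6 = 0 and ∂g/∂t = -4x + 2t - 1 = 0, so (x, t) = (-4/7, -9/14).
The Hessian has g_{xx} = -6, g_{tt} = 2, g_{xt} = -4, giving D = -28 < 0, so the point is a saddle point.
g(-4/7, -9/14) = 1/28.

1/28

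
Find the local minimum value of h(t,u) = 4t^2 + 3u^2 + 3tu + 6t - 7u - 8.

-742/39

∂h/∂t = 8t + 3u + 6 = 0 and ∂h/∂u = 3t + 6u - 7 = 0, so (t, u) = (-19/13, 74/39).
The Hessian has h_{tt} = 8, h_{uu} = 6, h_{tu} = 3, giving D = 39 > 0 with h_{tt} > 0, so the point is a local minimum.
h(-19/13, 74/39) = -742/39.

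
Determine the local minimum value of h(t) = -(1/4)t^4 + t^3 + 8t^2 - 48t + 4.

h'(t) = -t^3 + 3t^2 + 16t - 48 = 0 at t = -4, 3, 4.
Second-derivative test with h''(t) = -3t^2 + 6t + 16: h''(-4) = -56 < 0 ⇒ local maximum; h''(3) = 7 > 0 ⇒ local minimum; h''(4) = -8 < 0 ⇒ local maximum.
The local minimum is h(3) = -245/4.

-245/4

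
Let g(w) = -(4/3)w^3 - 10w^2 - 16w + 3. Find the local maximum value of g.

31/3

Critical points: g'(w) = -4w^2 - 20w - 16 vanishes at w = -4, -1.
g''(w) = -8w - 20. g''(-4) = 12 > 0 ⇒ local minimum; g''(-1) = -12 < 0 ⇒ local maximum.
Thus g has its local maximum at w = -1, with value 31/3.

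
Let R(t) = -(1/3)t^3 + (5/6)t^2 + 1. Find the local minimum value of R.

R'(t) = -t^2 + (5/3)t = 0 at t = 0, 5/3.
R''(t) = -2t + 5/3. R''(0) = 5/3 > 0 ⇒ local minimum; R''(5/3) = -5/3 < 0 ⇒ local maximum.
The local minimum is R(0) = 1.

1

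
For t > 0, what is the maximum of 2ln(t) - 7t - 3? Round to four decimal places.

-7.5055

g'(t) = 2/t − 7 = 0 gives t = 2/7.
g''(t) = -2/t², which is negative for t > 0, so this is a local maximum.
g(2/7) = 2·ln(2/7) - 2 - 3 ≈ -7.5055.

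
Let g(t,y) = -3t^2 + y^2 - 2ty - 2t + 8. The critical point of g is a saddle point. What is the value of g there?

33/4

∂g/∂t = -6t - 2y - 2 = 0 and ∂g/∂y = -2t + 2y = 0, so (t, y) = (-1/4, -1/4).
The Hessian has g_{tt} = -6, g_{yy} = 2, g_{ty} = -2, giving D = -16 < 0, so the point is a saddle point.
g(-1/4, -1/4) = 33/4.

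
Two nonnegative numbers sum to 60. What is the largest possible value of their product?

With x + y = 60, the product is P(x) = x(60 − x).
P'(x) = 60 − 2x = 0 gives x = 30; P'' = −2 < 0, so this is the maximum.
P = 30·30 = 900.

900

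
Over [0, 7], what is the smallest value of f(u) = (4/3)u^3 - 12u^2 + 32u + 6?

Differentiating, f'(u) = 4u^2 - 24u + 32; which vanishes at u = 2 and u = 4.
Evaluating at the critical points and endpoints: f(0) = 6,  f(2) = 98/3,  f(4) = 82/3,  f(7) = 298/3.
So the minimum is f(0) = 6.

6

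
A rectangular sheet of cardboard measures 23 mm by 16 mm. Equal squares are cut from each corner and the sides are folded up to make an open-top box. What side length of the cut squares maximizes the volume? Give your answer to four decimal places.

3.0966

With cut size x, the volume is V(x) = x(23 − 2x)(16 − 2x) for 0 < x < 8.
V'(x) = 12x^2 − 156x + 368. Setting V'(x) = 0 gives x ≈ 3.0966 (the root in (0, 8)).
V''(x) = 24x − 156 is negative there, so this is the maximum; V ≈ 510.3845.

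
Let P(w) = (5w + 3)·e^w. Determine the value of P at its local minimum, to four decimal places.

Differentiating with the product rule gives P'(w) = (5w + 8)·e^w. Since e^w > 0, the only critical point is w = -8/5.
P''(-8/5) has the same sign as 5 > 0, so this is a local minimum.
P(-8/5) = (-5)·e^(-8/5) ≈ -1.0095.

-1.0095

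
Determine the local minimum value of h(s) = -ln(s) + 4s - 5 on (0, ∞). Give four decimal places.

h'(s) = -1/s + 4 = 0 gives s = 1/4.
h''(s) = 1/s², which is positive for s > 0, so this is a local minimum.
h(1/4) = -1·ln(1/4) + 1 - 5 ≈ -2.6137.

-2.6137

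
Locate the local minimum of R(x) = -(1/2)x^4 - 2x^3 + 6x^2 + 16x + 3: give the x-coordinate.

R'(x) = -2x^3 - 6x^2 + 12x + 16 = 0 at x = -4, -1, 2.
Since R''(x) = -6x^2 - 12x + 12, we get R''(-4) = -36 < 0 ⇒ local maximum; R''(-1) = 18 > 0 ⇒ local minimum; R''(2) = -36 < 0 ⇒ local maximum.
The local minimum is R(-1) = -11/2.

-1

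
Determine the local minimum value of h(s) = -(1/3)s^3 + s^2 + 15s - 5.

h'(s) = -s^2 + 2s + 15. Setting h'(s) = 0 gives s ∈ {-3, 5}.
h''(s) = -2s + 2. h''(-3) = 8 > 0 ⇒ local minimum; h''(5) = -8 < 0 ⇒ local maximum.
So the local minimum value is h(-3) = -32.

-32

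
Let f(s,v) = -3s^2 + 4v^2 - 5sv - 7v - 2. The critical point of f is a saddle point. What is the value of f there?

-293/73

∂f/∂s = -6s - 5v = 0 and ∂f/∂v = -5s + 8v - 7 = 0, so (s, v) = (-35/73, 42/73).
The Hessian has f_{ss} = -6, f_{vv} = 8, f_{sv} = -5, giving D = -73 < 0, so the point is a saddle point.
f(-35/73, 42/73) = -293/73.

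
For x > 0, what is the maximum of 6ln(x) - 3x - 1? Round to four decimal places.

-2.8411

P'(x) = 6/x − 3 = 0 gives x = 2.
P''(x) = -6/x², which is negative for x > 0, so this is a local maximum.
P(2) = 6·ln(2) - 6 - 1 ≈ -2.8411.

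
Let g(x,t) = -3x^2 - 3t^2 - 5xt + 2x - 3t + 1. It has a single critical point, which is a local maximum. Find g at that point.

∂g/∂x = -6x - 5t + 2 = 0 and ∂g/∂t = -5x - 6t - 3 = 0, so (x, t) = (27/11, -28/11).
The Hessian has g_{xx} = -6, g_{tt} = -6, g_{xt} = -5, giving D = 11 > 0 with g_{xx} < 0, so the point is a local maximum.
g(27/11, -28/11) = 80/11.

80/11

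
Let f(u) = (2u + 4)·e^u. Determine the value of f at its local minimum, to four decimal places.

By the product rule, f'(u) = (2u + 6)·e^u. Since e^u > 0, the only critical point is u = -3.
f''(-3) has the same sign as 2 > 0, so this is a local minimum.
f(-3) = (-2)·e^(-3) ≈ -0.0996.

-0.0996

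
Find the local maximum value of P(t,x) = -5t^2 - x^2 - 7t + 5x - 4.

47/10

∂P/∂t = -10t - 7 = 0 and ∂P/∂x = -2x + 5 = 0, so (t, x) = (-7/10, 5/2).
The Hessian has P_{tt} = -10, P_{xx} = -2, P_{tx} = 0, giving D = 20 > 0 with P_{tt} < 0, so the point is a local maximum.
P(-7/10, 5/2) = 47/10.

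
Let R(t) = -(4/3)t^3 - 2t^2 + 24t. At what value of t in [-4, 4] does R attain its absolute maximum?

R'(t) = -4t^2 - 4t + 24, which vanishes at t = -3 and t = 2.
Compare values at every candidate in [-4, 4]: R(-4) = -128/3,  R(-3) = -54,  R(2) = 88/3,  R(4) = -64/3.
The maximum over the interval is 88/3, attained at t = 2.

2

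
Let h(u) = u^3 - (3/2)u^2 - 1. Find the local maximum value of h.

-1

Critical points: h'(u) = 3u^2 - 3u vanishes at u = 0, 1.
Second-derivative test with h''(u) = 6u - 3: h''(0) = -3 < 0 ⇒ local maximum; h''(1) = 3 > 0 ⇒ local minimum.
The local maximum is h(0) = -1.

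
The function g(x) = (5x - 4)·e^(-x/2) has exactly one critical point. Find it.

By the product rule, g'(x) = (-(5/2)x + 7)·e^(-x/2). Since e^(-x/2) > 0, the only critical point is x = 14/5.
g''(14/5) has the same sign as -5/2 < 0, so this is a local maximum.
g(14/5) = (10)·e^(-7/5) ≈ 2.4660.

14/5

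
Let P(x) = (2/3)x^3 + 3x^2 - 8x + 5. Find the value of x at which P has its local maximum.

-4

Critical points: P'(x) = 2x^2 + 6x - 8 vanishes at x = -4, 1.
Second-derivative test with P''(x) = 4x + 6: P''(-4) = -10 < 0 ⇒ local maximum; P''(1) = 10 > 0 ⇒ local minimum.
The local maximum is P(-4) = 127/3.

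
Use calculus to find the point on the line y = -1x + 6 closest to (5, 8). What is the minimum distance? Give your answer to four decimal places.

Minimize D(x)^2 = (x - 5)^2 + (-x - 2)^2.
d/dx[D^2] = 2(x - 5) + 2·(-1)·(-x - 2) = 0 ⇒ x = 3/2.
Then y = 9/2 and the distance is √(49/2) ≈ 4.9497.

4.9497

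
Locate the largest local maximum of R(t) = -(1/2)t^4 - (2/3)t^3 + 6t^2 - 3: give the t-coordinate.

Critical points: R'(t) = -2t^3 - 2t^2 + 12t vanishes at t = -3, 0, 2.
Second-derivative test with R''(t) = -6t^2 - 4t + 12: R''(-3) = -30 < 0 ⇒ local maximum; R''(0) = 12 > 0 ⇒ local minimum; R''(2) = -20 < 0 ⇒ local maximum.
So the largest local maximum value is R(-3) = 57/2.

-3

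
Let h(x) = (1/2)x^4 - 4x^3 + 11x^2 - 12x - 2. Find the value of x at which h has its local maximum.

Critical points: h'(x) = 2x^3 - 12x^2 + 22x - 12 vanishes at x = 1, 2, 3.
Second-derivative test with h''(x) = 6x^2 - 24x + 22: h''(1) = 4 > 0 ⇒ local minimum; h''(2) = -2 < 0 ⇒ local maximum; h''(3) = 4 > 0 ⇒ local minimum.
Thus h has its local maximum at x = 2, with value -6.

2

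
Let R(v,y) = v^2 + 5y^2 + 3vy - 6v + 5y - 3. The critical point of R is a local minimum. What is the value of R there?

∂R/∂v = 2v + 3y - 6 = 0 and ∂R/∂y = 3v + 10y + 5 = 0, so (v, y) = (75/11, -28/11).
The Hessian has R_{vv} = 2, R_{yy} = 10, R_{vy} = 3, giving D = 11 > 0 with R_{vv} > 0, so the point is a local minimum.
R(75/11, -28/11) = -328/11.

-328/11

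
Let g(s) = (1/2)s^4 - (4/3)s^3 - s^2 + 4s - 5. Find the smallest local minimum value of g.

-49/6

g'(s) = 2s^3 - 4s^2 - 2s + 4 = 0 at s = -1, 1, 2.
Second-derivative test with g''(s) = 6s^2 - 8s - 2: g''(-1) = 12 > 0 ⇒ local minimum; g''(1) = -4 < 0 ⇒ local maximum; g''(2) = 6 > 0 ⇒ local minimum.
So the smallest local minimum value is g(-1) = -49/6.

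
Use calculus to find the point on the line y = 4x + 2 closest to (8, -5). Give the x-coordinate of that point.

-20/17

Minimize D(x)^2 = (x - 8)^2 + (4x + 7)^2.
d/dx[D^2] = 2(x - 8) + 2·4·(4x + 7) = 0 ⇒ x = -20/17.
Then y = -46/17 and the distance is √(1521/17) ≈ 9.4589.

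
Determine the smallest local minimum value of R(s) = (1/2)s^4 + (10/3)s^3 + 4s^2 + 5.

-49/3

Critical points: R'(s) = 2s^3 + 10s^2 + 8s vanishes at s = -4, -1, 0.
Second-derivative test with R''(s) = 6s^2 + 20s + 8: R''(-4) = 24 > 0 ⇒ local minimum; R''(-1) = -6 < 0 ⇒ local maximum; R''(0) = 8 > 0 ⇒ local minimum.
So the smallest local minimum value is R(-4) = -49/3.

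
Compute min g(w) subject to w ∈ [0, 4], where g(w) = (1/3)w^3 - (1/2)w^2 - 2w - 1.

-13/3

The derivative is w^2 - w - 2, whose only zero in [0, 4] is w = 2.
Compare values at every candidate in [0, 4]: g(0) = -1, g(2) = -13/3, g(4) = 13/3.
The minimum over the interval is -13/3, attained at w = 2.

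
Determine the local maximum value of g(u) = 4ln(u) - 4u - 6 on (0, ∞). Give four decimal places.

-10.0000

g'(u) = 4/u − 4 = 0 gives u = 1.
g''(u) = -4/u², which is negative for u > 0, so this is a local maximum.
g(1) = 4·ln(1) - 4 - 6 ≈ -10.0000.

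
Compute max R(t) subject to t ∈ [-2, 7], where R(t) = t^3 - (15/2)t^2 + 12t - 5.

R'(t) = 3t^2 - 15t + 12, which vanishes at t = 1 and t = 4.
Candidates: R(-2) = -67; R(1) = 1/2; R(4) = -13; R(7) = 109/2.
So the maximum is R(7) = 109/2.

109/2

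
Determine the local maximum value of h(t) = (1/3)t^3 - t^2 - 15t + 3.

Critical points: h'(t) = t^2 - 2t - 15 vanishes at t = -3, 5.
h''(t) = 2t - 2. h''(-3) = -8 < 0 ⇒ local maximum; h''(5) = 8 > 0 ⇒ local minimum.
So the local maximum value is h(-3) = 30.

30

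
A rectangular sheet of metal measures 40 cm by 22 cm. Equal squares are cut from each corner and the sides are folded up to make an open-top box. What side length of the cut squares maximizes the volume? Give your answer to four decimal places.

With cut size x, the volume is V(x) = x(40 − 2x)(22 − 2x) for 0 < x < 11.
V'(x) = 12x^2 − 248x + 880. Setting V'(x) = 0 gives x ≈ 4.5502 (the root in (0, 11)).
V''(x) = 24x − 248 is negative there, so this is the maximum; V ≈ 1813.6755.

4.5502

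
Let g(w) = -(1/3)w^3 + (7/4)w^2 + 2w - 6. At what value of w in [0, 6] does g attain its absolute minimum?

0

Differentiating, g'(w) = -w^2 + (7/2)w + 2; whose only zero in [0, 6] is w = 4.
Compare values at every candidate in [0, 6]: g(0) = -6, g(4) = 26/3, g(6) = -3.
So the minimum is g(0) = -6.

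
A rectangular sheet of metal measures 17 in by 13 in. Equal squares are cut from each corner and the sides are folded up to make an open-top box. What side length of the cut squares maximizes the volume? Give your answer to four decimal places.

2.4342

With cut size x, the volume is V(x) = x(17 − 2x)(13 − 2x) for 0 < x < 6.5.
V'(x) = 12x^2 − 120x + 221. Setting V'(x) = 0 gives x ≈ 2.4342 (the root in (0, 6.5)).
V''(x) = 24x − 120 is negative there, so this is the maximum; V ≈ 240.1322.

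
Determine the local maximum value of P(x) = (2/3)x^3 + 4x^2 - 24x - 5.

P'(x) = 2x^2 + 8x - 24. Setting P'(x) = 0 gives x ∈ {-6, 2}.
Since P''(x) = 4x + 8, we get P''(-6) = -16 < 0 ⇒ local maximum; P''(2) = 16 > 0 ⇒ local minimum.
So the local maximum value is P(-6) = 139.

139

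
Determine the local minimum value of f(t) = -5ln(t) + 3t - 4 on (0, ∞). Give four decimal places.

f'(t) = -5/t + 3 = 0 gives t = 5/3.
f''(t) = 5/t², which is positive for t > 0, so this is a local minimum.
f(5/3) = -5·ln(5/3) + 5 - 4 ≈ -1.5541.

-1.5541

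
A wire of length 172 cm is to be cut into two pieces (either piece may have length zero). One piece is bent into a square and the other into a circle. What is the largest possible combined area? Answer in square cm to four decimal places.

Let x be the length used for the square. Square side x/4; circle radius (172−x)/(2π).
A(x) = (x/4)² + π·((172−x)/(2π))² = x²/16 + (172−x)²/(4π) for 0 ≤ x ≤ 172. A'(x) = x/8 − (172−x)/(2π) = 0 gives x = 4·172/(π+4) ≈ 96.3371.
A'' > 0, so the interior critical point is a minimum; the maximum is at an endpoint. A(0) = 2354.2199 and A(172) = 1849.0000, so the largest area is 2354.2199.

2354.2199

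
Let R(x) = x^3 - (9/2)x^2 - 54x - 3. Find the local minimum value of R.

-273

R'(x) = 3x^2 - 9x - 54. Setting R'(x) = 0 gives x ∈ {-3, 6}.
Second-derivative test with R''(x) = 6x - 9: R''(-3) = -27 < 0 ⇒ local maximum; R''(6) = 27 > 0 ⇒ local minimum.
The local minimum is R(6) = -273.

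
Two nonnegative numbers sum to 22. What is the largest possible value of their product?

121

With x + y = 22, the product is P(x) = x(22 − x).
P'(x) = 22 − 2x = 0 gives x = 11; P'' = −2 < 0, so this is the maximum.
P = 11·11 = 121.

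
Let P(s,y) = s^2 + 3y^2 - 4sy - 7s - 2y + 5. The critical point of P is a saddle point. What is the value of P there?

227/4

∂P/∂s = 2s - 4y - 7 = 0 and ∂P/∂y = -4s + 6y - 2 = 0, so (s, y) = (-25/2, -8).
The Hessian has P_{ss} = 2, P_{yy} = 6, P_{sy} = -4, giving D = -4 < 0, so the point is a saddle point.
P(-25/2, -8) = 227/4.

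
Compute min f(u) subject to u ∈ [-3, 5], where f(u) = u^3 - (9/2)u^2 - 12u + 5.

-51

f'(u) = 3u^2 - 9u - 12, which vanishes at u = -1 and u = 4.
Compare values at every candidate in [-3, 5]: f(-3) = -53/2; f(-1) = 23/2; f(4) = -51; f(5) = -85/2.
So the minimum is f(4) = -51.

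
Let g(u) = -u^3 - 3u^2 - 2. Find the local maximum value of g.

-2

g'(u) = -3u^2 - 6u. Setting g'(u) = 0 gives u ∈ {-2, 0}.
g''(u) = -6u - 6. g''(-2) = 6 > 0 ⇒ local minimum; g''(0) = -6 < 0 ⇒ local maximum.
The local maximum is g(0) = -2.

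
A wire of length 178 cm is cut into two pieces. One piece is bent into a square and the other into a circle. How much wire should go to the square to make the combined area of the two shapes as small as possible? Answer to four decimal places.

99.6976

Let x be the length used for the square. Square side x/4; circle radius (178−x)/(2π).
A(x) = (x/4)² + π·((178−x)/(2π))² = x²/16 + (178−x)²/(4π) for 0 ≤ x ≤ 178. A'(x) = x/8 − (178−x)/(2π) = 0 gives x = 4·178/(π+4) ≈ 99.6976.
A'' = 1/8 + 1/(2π) > 0, so this gives the minimum combined area; x ≈ 99.6976 cm to the square.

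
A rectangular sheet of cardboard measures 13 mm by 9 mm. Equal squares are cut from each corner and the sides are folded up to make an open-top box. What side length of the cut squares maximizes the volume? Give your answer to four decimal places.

With cut size x, the volume is V(x) = x(13 − 2x)(9 − 2x) for 0 < x < 4.5.
V'(x) = 12x^2 − 88x + 117. Setting V'(x) = 0 gives x ≈ 1.7446 (the root in (0, 4.5)).
V''(x) = 24x − 88 is negative there, so this is the maximum; V ≈ 91.4382.

1.7446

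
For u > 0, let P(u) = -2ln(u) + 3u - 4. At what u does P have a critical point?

P'(u) = -2/u + 3 = 0 gives u = 2/3.
P''(u) = 2/u², which is positive for u > 0, so this is a local minimum.
P(2/3) = -2·ln(2/3) + 2 - 4 ≈ -1.1891.

2/3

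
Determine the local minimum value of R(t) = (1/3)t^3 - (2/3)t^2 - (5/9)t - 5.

-505/81

R'(t) = t^2 - (4/3)t - 5/9 = 0 at t = -1/3, 5/3.
Since R''(t) = 2t - 4/3, we get R''(-1/3) = -2 < 0 ⇒ local maximum; R''(5/3) = 2 > 0 ⇒ local minimum.
Thus R has its local minimum at t = 5/3, with value -505/81.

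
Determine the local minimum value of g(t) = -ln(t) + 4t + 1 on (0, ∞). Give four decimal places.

3.3863

g'(t) = -1/t + 4 = 0 gives t = 1/4.
g''(t) = 1/t², which is positive for t > 0, so this is a local minimum.
g(1/4) = -1·ln(1/4) + 1 + 1 ≈ 3.3863.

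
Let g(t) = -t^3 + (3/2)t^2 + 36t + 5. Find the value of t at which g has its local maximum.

g'(t) = -3t^2 + 3t + 36. Setting g'(t) = 0 gives t ∈ {-3, 4}.
g''(t) = -6t + 3. g''(-3) = 21 > 0 ⇒ local minimum; g''(4) = -21 < 0 ⇒ local maximum.
The local maximum is g(4) = 109.

4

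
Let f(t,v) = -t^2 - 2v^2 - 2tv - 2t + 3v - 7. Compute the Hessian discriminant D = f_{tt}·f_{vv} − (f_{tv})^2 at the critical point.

∂f/∂t = -2t - 2v - 2 = 0 and ∂f/∂v = -2t - 4v + 3 = 0, so (t, v) = (-7/2, 5/2).
The Hessian has f_{tt} = -2, f_{vv} = -4, f_{tv} = -2, giving D = 4 > 0 with f_{tt} < 0, so the point is a local maximum.
D = (-2)·(-4) − (-2)^2 = 4.

4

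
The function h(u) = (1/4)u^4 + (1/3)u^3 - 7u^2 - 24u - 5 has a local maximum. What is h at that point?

h'(u) = u^3 + u^2 - 14u - 24 = 0 at u = -3, -2, 4.
Since h''(u) = 3u^2 + 2u - 14, we get h''(-3) = 7 > 0 ⇒ local minimum; h''(-2) = -6 < 0 ⇒ local maximum; h''(4) = 42 > 0 ⇒ local minimum.
Thus h has its local maximum at u = -2, with value 49/3.

49/3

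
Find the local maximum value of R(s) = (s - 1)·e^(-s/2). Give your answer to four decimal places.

Differentiating with the product rule gives R'(s) = (-(1/2)s + 3/2)·e^(-s/2). Since e^(-s/2) > 0, the only critical point is s = 3.
R''(3) has the same sign as -1/2 < 0, so this is a local maximum.
R(3) = (2)·e^(-3/2) ≈ 0.4463.

0.4463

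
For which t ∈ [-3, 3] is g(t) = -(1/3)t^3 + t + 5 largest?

-3

g'(t) = -t^2 + 1, which vanishes at t = -1 and t = 1.
Compare values at every candidate in [-3, 3]: g(-3) = 11,  g(-1) = 13/3,  g(1) = 17/3,  g(3) = -1.
So the maximum is g(-3) = 11.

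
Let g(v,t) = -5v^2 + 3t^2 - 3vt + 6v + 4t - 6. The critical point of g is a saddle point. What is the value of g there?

-314/69

∂g/∂v = -10v - 3t + 6 = 0 and ∂g/∂t = -3v + 6t + 4 = 0, so (v, t) = (16/23, -22/69).
The Hessian has g_{vv} = -10, g_{tt} = 6, g_{vt} = -3, giving D = -69 < 0, so the point is a saddle point.
g(16/23, -22/69) = -314/69.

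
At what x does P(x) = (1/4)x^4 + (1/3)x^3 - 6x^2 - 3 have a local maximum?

Critical points: P'(x) = x^3 + x^2 - 12x vanishes at x = -4, 0, 3.
Since P''(x) = 3x^2 + 2x - 12, we get P''(-4) = 28 > 0 ⇒ local minimum; P''(0) = -12 < 0 ⇒ local maximum; P''(3) = 21 > 0 ⇒ local minimum.
The local maximum is P(0) = -3.

0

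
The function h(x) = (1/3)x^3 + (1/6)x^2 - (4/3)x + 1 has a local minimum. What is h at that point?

Critical points: h'(x) = x^2 + (1/3)x - 4/3 vanishes at x = -4/3, 1.
Since h''(x) = 2x + 1/3, we get h''(-4/3) = -7/3 < 0 ⇒ local maximum; h''(1) = 7/3 > 0 ⇒ local minimum.
The local minimum is h(1) = 1/6.

1/6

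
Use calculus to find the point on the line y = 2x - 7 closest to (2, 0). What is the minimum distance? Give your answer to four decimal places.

1.3416

Minimize D(x)^2 = (x - 2)^2 + (2x - 7)^2.
d/dx[D^2] = 2(x - 2) + 2·2·(2x - 7) = 0 ⇒ x = 16/5.
Then y = -3/5 and the distance is √(9/5) ≈ 1.3416.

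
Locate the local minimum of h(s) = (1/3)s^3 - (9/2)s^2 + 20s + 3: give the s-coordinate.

Critical points: h'(s) = s^2 - 9s + 20 vanishes at s = 4, 5.
Second-derivative test with h''(s) = 2s - 9: h''(4) = -1 < 0 ⇒ local maximum; h''(5) = 1 > 0 ⇒ local minimum.
Thus h has its local minimum at s = 5, with value 193/6.

5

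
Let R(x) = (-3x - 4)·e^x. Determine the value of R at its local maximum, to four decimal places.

By the product rule, R'(x) = (-3x - 7)·e^x. Since e^x > 0, the only critical point is x = -7/3.
R''(-7/3) has the same sign as -3 < 0, so this is a local maximum.
R(-7/3) = (3)·e^(-7/3) ≈ 0.2909.

0.2909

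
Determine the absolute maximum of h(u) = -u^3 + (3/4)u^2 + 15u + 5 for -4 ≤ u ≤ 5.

505/16

The derivative is -3u^2 + (3/2)u + 15, which vanishes at u = -2 and u = 5/2.
Candidates: h(-4) = 21,  h(-2) = -14,  h(5/2) = 505/16,  h(5) = -105/4.
The maximum over the interval is 505/16, attained at u = 5/2.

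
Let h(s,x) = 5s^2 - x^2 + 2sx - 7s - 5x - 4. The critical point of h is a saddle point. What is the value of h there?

-15/4

∂h/∂s = 10s + 2x - 7 = 0 and ∂h/∂x = 2s - 2x - 5 = 0, so (s, x) = (1, -3/2).
The Hessian has h_{ss} = 10, h_{xx} = -2, h_{sx} = 2, giving D = -24 < 0, so the point is a saddle point.
h(1, -3/2) = -15/4.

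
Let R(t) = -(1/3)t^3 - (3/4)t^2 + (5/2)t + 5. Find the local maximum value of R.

Critical points: R'(t) = -t^2 - (3/2)t + 5/2 vanishes at t = -5/2, 1.
R''(t) = -2t - 3/2. R''(-5/2) = 7/2 > 0 ⇒ local minimum; R''(1) = -7/2 < 0 ⇒ local maximum.
So the local maximum value is R(1) = 77/12.

77/12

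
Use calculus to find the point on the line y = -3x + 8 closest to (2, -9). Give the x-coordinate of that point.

53/10

Minimize D(x)^2 = (x - 2)^2 + (-3x + 17)^2.
d/dx[D^2] = 2(x - 2) + 2·(-3)·(-3x + 17) = 0 ⇒ x = 53/10.
Then y = -79/10 and the distance is √(121/10) ≈ 3.4785.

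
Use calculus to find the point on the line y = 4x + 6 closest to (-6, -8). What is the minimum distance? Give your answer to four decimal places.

2.4254

Minimize D(x)^2 = (x + 6)^2 + (4x + 14)^2.
d/dx[D^2] = 2(x + 6) + 2·4·(4x + 14) = 0 ⇒ x = -62/17.
Then y = -146/17 and the distance is √(100/17) ≈ 2.4254.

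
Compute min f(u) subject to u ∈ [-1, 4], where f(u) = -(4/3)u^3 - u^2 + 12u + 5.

-145/3

The derivative is -4u^2 - 2u + 12, whose only zero in [-1, 4] is u = 3/2.
Evaluating at the critical points and endpoints: f(-1) = -20/3; f(3/2) = 65/4; f(4) = -145/3.
The minimum over the interval is -145/3, attained at u = 4.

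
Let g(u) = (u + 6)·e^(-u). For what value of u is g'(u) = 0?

g'(u) = 1·e^(-u) + (u + 6)·(-1)·e^(-u) = (-u - 5)·e^(-u). Since e^(-u) > 0, the only critical point is u = -5.
g''(-5) has the same sign as -1 < 0, so this is a local maximum.
g(-5) = (1)·e^(5) ≈ 148.4132.

-5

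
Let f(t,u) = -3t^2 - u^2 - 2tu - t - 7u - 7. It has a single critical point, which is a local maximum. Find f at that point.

39/4

∂f/∂t = -6t - 2u - 1 = 0 and ∂f/∂u = -2t - 2u - 7 = 0, so (t, u) = (3/2, -5).
The Hessian has f_{tt} = -6, f_{uu} = -2, f_{tu} = -2, giving D = 8 > 0 with f_{tt} < 0, so the point is a local maximum.
f(3/2, -5) = 39/4.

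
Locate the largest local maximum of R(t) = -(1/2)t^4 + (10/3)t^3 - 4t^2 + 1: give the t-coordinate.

4

R'(t) = -2t^3 + 10t^2 - 8t = 0 at t = 0, 1, 4.
R''(t) = -6t^2 + 20t - 8. R''(0) = -8 < 0 ⇒ local maximum; R''(1) = 6 > 0 ⇒ local minimum; R''(4) = -24 < 0 ⇒ local maximum.
Thus R has its largest local maximum at t = 4, with value 67/3.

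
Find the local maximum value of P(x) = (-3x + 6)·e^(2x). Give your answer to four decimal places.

30.1283

By the product rule, P'(x) = (-6x + 9)·e^(2x). Since e^(2x) > 0, the only critical point is x = 3/2.
P''(3/2) has the same sign as -6 < 0, so this is a local maximum.
P(3/2) = (3/2)·e^(3) ≈ 30.1283.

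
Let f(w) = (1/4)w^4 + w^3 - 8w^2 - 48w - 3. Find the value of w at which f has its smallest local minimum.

4

f'(w) = w^3 + 3w^2 - 16w - 48 = 0 at w = -4, -3, 4.
Second-derivative test with f''(w) = 3w^2 + 6w - 16: f''(-4) = 8 > 0 ⇒ local minimum; f''(-3) = -7 < 0 ⇒ local maximum; f''(4) = 56 > 0 ⇒ local minimum.
So the smallest local minimum value is f(4) = -195.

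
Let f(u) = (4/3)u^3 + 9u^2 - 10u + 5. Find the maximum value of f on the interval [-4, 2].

f'(u) = 4u^2 + 18u - 10, whose only zero in [-4, 2] is u = 1/2.
Candidates: f(-4) = 311/3, f(1/2) = 29/12, f(2) = 95/3.
So the maximum is f(-4) = 311/3.

311/3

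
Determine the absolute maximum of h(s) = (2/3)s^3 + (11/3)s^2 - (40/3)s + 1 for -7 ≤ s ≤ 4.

76

h'(s) = 2s^2 + (22/3)s - 40/3, which vanishes at s = -5 and s = 4/3.
Candidates: h(-7) = 136/3; h(-5) = 76; h(4/3) = -703/81; h(4) = 49.
Hence the absolute maximum is 76 at s = -5.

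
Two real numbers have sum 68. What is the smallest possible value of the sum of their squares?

2312

With a + b = 68, a^2 + b^2 = a^2 + (68 − a)^2.
The derivative 2a − 2(68 − a) = 4a − 136 vanishes at a = 34; second derivative 4 > 0, a minimum.
The minimum is 2·(34)^2 = 2312.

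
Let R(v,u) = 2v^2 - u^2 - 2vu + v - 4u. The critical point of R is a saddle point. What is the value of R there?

∂R/∂v = 4v - 2u + 1 = 0 and ∂R/∂u = -2v - 2u - 4 = 0, so (v, u) = (-5/6, -7/6).
The Hessian has R_{vv} = 4, R_{uu} = -2, R_{vu} = -2, giving D = -12 < 0, so the point is a saddle point.
R(-5/6, -7/6) = 23/12.

23/12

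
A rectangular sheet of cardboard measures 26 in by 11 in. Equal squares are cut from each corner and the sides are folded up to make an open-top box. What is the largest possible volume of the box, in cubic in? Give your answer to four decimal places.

315.4560

With cut size x, the volume is V(x) = x(26 − 2x)(11 − 2x) for 0 < x < 5.5.
V'(x) = 12x^2 − 148x + 286. Setting V'(x) = 0 gives x ≈ 2.3991 (the root in (0, 5.5)).
V''(x) = 24x − 148 is negative there, so this is the maximum; V ≈ 315.4560.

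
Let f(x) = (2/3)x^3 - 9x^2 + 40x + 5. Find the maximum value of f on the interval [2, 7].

Differentiating, f'(x) = 2x^2 - 18x + 40; which vanishes at x = 4 and x = 5.
Evaluating at the critical points and endpoints: f(2) = 163/3, f(4) = 191/3, f(5) = 190/3, f(7) = 218/3.
So the maximum is f(7) = 218/3.

218/3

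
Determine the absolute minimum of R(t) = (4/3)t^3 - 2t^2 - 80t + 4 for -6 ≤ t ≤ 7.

Differentiating, R'(t) = 4t^2 - 4t - 80; which vanishes at t = -4 and t = 5.
Evaluating at the critical points and endpoints: R(-6) = 124; R(-4) = 620/3; R(5) = -838/3; R(7) = -590/3.
Hence the absolute minimum is -838/3 at t = 5.

-838/3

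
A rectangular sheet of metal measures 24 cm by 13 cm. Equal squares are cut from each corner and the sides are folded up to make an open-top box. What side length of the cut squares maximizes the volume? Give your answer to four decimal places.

2.6986

With cut size x, the volume is V(x) = x(24 − 2x)(13 − 2x) for 0 < x < 6.5.
V'(x) = 12x^2 − 148x + 312. Setting V'(x) = 0 gives x ≈ 2.6986 (the root in (0, 6.5)).
V''(x) = 24x − 148 is negative there, so this is the maximum; V ≈ 381.6721.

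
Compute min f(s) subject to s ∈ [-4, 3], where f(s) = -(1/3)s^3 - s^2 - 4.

-22

Differentiating, f'(s) = -s^2 - 2s; which vanishes at s = -2 and s = 0.
Compare values at every candidate in [-4, 3]: f(-4) = 4/3; f(-2) = -16/3; f(0) = -4; f(3) = -22.
The minimum over the interval is -22, attained at s = 3.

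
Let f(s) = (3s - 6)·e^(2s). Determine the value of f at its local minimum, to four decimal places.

-30.1283

f'(s) = 3·e^(2s) + (3s - 6)·2·e^(2s) = (6s - 9)·e^(2s). Since e^(2s) > 0, the only critical point is s = 3/2.
f''(3/2) has the same sign as 6 > 0, so this is a local minimum.
f(3/2) = (-3/2)·e^(3) ≈ -30.1283.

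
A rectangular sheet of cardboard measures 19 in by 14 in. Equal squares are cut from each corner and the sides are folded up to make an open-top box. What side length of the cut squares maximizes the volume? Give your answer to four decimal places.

With cut size x, the volume is V(x) = x(19 − 2x)(14 − 2x) for 0 < x < 7.
V'(x) = 12x^2 − 132x + 266. Setting V'(x) = 0 gives x ≈ 2.6569 (the root in (0, 7)).
V''(x) = 24x − 132 is negative there, so this is the maximum; V ≈ 315.8551.

2.6569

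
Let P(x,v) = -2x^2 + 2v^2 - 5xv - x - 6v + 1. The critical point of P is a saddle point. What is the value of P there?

∂P/∂x = -4x - 5v - 1 = 0 and ∂P/∂v = -5x + 4v - 6 = 0, so (x, v) = (-34/41, 19/41).
The Hessian has P_{xx} = -4, P_{vv} = 4, P_{xv} = -5, giving D = -41 < 0, so the point is a saddle point.
P(-34/41, 19/41) = 1/41.

1/41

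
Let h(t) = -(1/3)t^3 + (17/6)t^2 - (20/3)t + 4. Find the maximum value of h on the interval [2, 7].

4/3

The derivative is -t^2 + (17/3)t - 20/3, whose only zero in [2, 7] is t = 4.
Evaluating at the critical points and endpoints: h(2) = -2/3,  h(4) = 4/3,  h(7) = -109/6.
Hence the absolute maximum is 4/3 at t = 4.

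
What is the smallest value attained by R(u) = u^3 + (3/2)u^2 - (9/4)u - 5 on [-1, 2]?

-45/8

R'(u) = 3u^2 + 3u - 9/4, whose only zero in [-1, 2] is u = 1/2.
Compare values at every candidate in [-1, 2]: R(-1) = -9/4,  R(1/2) = -45/8,  R(2) = 9/2.
So the minimum is R(1/2) = -45/8.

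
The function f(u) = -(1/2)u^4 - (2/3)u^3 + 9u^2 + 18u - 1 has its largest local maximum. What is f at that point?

151/2

Critical points: f'(u) = -2u^3 - 2u^2 + 18u + 18 vanishes at u = -3, -1, 3.
f''(u) = -6u^2 - 4u + 18. f''(-3) = -24 < 0 ⇒ local maximum; f''(-1) = 16 > 0 ⇒ local minimum; f''(3) = -48 < 0 ⇒ local maximum.
Thus f has its largest local maximum at u = 3, with value 151/2.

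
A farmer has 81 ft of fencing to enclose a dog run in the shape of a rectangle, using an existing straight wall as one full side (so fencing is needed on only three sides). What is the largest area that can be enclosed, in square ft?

Let the sides perpendicular to the wall have length x and the parallel side y, so 2x + y = 81 and the area is A = xy = x(81 − 2x).
A'(x) = 81 − 4x = 0 gives x = 81/4, and A''(x) = −4 < 0 confirms a maximum.
Then y = 81 − 2·81/4 = 81/2 and A = 6561/8.

6561/8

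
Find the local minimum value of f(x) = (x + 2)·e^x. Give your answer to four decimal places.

-0.0498

Differentiating with the product rule gives f'(x) = (x + 3)·e^x. Since e^x > 0, the only critical point is x = -3.
f''(-3) has the same sign as 1 > 0, so this is a local minimum.
f(-3) = (-1)·e^(-3) ≈ -0.0498.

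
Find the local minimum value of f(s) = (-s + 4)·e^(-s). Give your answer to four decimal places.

By the product rule, f'(s) = (s - 5)·e^(-s). Since e^(-s) > 0, the only critical point is s = 5.
f''(5) has the same sign as 1 > 0, so this is a local minimum.
f(5) = (-1)·e^(-5) ≈ -0.0067.

-0.0067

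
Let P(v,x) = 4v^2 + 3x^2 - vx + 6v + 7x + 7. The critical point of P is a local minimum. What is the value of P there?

-17/47

∂P/∂v = 8v - x + 6 = 0 and ∂P/∂x = -v + 6x + 7 = 0, so (v, x) = (-43/47, -62/47).
The Hessian has P_{vv} = 8, P_{xx} = 6, P_{vx} = -1, giving D = 47 > 0 with P_{vv} > 0, so the point is a local minimum.
P(-43/47, -62/47) = -17/47.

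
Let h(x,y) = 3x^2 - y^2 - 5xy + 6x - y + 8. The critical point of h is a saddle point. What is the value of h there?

∂h/∂x = 6x - 5y + 6 = 0 and ∂h/∂y = -5x - 2y - 1 = 0, so (x, y) = (-17/37, 24/37).
The Hessian has h_{xx} = 6, h_{yy} = -2, h_{xy} = -5, giving D = -37 < 0, so the point is a saddle point.
h(-17/37, 24/37) = 233/37.

233/37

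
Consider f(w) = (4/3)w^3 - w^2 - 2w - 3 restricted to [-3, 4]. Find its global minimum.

-42

Differentiating, f'(w) = 4w^2 - 2w - 2; which vanishes at w = -1/2 and w = 1.
Candidates: f(-3) = -42; f(-1/2) = -29/12; f(1) = -14/3; f(4) = 175/3.
So the minimum is f(-3) = -42.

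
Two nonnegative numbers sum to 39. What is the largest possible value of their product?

1521/4

With x + y = 39, the product is P(x) = x(39 − x).
P'(x) = 39 − 2x = 0 gives x = 39/2; P'' = −2 < 0, so this is the maximum.
P = 39/2·39/2 = 1521/4.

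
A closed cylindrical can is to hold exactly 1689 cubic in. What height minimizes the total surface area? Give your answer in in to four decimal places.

12.9076

With radius r and height h, πr²h = 1689 so h = 1689/(πr²), and S(r) = 2πr² + 2πrh = 2πr² + 2·1689/r.
S'(r) = 4πr − 2·1689/r² = 0 ⇒ r³ = 1689/(2π), so r ≈ 6.4538 and h = 2r ≈ 12.9076.
S''(r) = 4π + 4·1689/r³ > 0, so this is the minimum; S ≈ 785.1169.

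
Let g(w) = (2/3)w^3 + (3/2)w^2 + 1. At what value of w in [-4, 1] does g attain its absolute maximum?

The derivative is 2w^2 + 3w, which vanishes at w = -3/2 and w = 0.
Candidates: g(-4) = -53/3, g(-3/2) = 17/8, g(0) = 1, g(1) = 19/6.
So the maximum is g(1) = 19/6.

1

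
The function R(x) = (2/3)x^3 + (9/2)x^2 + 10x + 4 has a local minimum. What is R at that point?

Critical points: R'(x) = 2x^2 + 9x + 10 vanishes at x = -5/2, -2.
Second-derivative test with R''(x) = 4x + 9: R''(-5/2) = -1 < 0 ⇒ local maximum; R''(-2) = 1 > 0 ⇒ local minimum.
So the local minimum value is R(-2) = -10/3.

-10/3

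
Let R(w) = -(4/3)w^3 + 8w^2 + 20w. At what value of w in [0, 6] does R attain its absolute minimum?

0

The derivative is -4w^2 + 16w + 20, whose only zero in [0, 6] is w = 5.
Compare values at every candidate in [0, 6]: R(0) = 0, R(5) = 400/3, R(6) = 120.
So the minimum is R(0) = 0.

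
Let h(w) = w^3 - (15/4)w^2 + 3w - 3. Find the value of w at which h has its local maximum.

1/2

h'(w) = 3w^2 - (15/2)w + 3. Setting h'(w) = 0 gives w ∈ {1/2, 2}.
Since h''(w) = 6w - 15/2, we get h''(1/2) = -9/2 < 0 ⇒ local maximum; h''(2) = 9/2 > 0 ⇒ local minimum.
The local maximum is h(1/2) = -37/16.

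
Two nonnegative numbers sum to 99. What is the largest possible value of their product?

With x + y = 99, the product is P(x) = x(99 − x).
P'(x) = 99 − 2x = 0 gives x = 99/2; P'' = −2 < 0, so this is the maximum.
P = 99/2·99/2 = 9801/4.

9801/4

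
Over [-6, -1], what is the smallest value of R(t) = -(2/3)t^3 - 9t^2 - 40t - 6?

R'(t) = -2t^2 - 18t - 40, which vanishes at t = -5 and t = -4.
Compare values at every candidate in [-6, -1]: R(-6) = 54, R(-5) = 157/3, R(-4) = 158/3, R(-1) = 77/3.
So the minimum is R(-1) = 77/3.

77/3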